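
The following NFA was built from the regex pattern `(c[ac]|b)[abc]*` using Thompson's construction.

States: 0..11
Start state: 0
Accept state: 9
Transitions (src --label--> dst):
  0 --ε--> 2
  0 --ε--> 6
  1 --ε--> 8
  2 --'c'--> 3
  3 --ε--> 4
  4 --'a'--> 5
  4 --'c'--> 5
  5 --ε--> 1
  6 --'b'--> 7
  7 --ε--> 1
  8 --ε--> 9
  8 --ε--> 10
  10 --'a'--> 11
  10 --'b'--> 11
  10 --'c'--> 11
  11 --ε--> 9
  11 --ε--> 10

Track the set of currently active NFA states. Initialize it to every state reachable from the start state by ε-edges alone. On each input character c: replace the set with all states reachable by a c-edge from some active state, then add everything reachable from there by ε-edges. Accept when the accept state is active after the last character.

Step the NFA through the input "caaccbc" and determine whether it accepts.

initial (ε-close {0}): {0,2,6}
'c' @ 1: {3,4}
'a' @ 2: {1,5,8,9,10}  (accept∈set)
'a' @ 3: {9,10,11}  (accept∈set)
'c' @ 4: {9,10,11}  (accept∈set)
'c' @ 5: {9,10,11}  (accept∈set)
'b' @ 6: {9,10,11}  (accept∈set)
'c' @ 7: {9,10,11}  (accept∈set)
after full input: {9,10,11}  (accept=9 in)

Answer: ACCEPT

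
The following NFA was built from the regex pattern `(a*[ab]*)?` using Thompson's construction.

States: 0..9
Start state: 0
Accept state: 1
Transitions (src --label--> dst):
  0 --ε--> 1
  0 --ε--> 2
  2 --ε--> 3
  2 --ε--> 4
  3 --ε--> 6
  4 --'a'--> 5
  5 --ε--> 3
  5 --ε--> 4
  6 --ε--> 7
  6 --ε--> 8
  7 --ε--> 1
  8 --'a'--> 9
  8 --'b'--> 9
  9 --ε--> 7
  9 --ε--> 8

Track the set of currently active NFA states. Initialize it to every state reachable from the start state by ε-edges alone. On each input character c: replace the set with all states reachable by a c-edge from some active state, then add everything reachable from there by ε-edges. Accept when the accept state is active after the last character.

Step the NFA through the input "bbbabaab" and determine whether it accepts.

Answer: ACCEPT

Trace:
start: ε-closure({0}) = {0,1,2,3,4,6,7,8}
'b' @ 1: {1,7,8,9}  ✓accept
'b' @ 2: {1,7,8,9}  ✓accept
'b' @ 3: {1,7,8,9}  ✓accept
'a' @ 4: {1,7,8,9}  ✓accept
'b' @ 5: {1,7,8,9}  ✓accept
'a' @ 6: {1,7,8,9}  ✓accept
'a' @ 7: {1,7,8,9}  ✓accept
'b' @ 8: {1,7,8,9}  ✓accept
final: {1,7,8,9}; accept 1 in set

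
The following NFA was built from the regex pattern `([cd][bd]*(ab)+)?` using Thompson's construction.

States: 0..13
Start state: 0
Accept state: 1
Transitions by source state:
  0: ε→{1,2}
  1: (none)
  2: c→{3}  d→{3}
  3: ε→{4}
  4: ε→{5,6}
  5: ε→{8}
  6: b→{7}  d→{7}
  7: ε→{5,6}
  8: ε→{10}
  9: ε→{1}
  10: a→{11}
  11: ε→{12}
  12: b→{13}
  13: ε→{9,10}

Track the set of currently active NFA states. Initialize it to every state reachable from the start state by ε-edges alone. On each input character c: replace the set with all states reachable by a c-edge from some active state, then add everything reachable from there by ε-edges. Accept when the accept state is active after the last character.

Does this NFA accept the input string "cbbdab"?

initial (ε-close {0}): {0,1,2}
'c' @ 1: {3,4,5,6,8,10}
'b' @ 2: {5,6,7,8,10}
'b' @ 3: {5,6,7,8,10}
'd' @ 4: {5,6,7,8,10}
'a' @ 5: {11,12}
'b' @ 6: {1,9,10,13}  ✓accept
after full input: {1,9,10,13}  (accept=1 in)

Answer: ACCEPT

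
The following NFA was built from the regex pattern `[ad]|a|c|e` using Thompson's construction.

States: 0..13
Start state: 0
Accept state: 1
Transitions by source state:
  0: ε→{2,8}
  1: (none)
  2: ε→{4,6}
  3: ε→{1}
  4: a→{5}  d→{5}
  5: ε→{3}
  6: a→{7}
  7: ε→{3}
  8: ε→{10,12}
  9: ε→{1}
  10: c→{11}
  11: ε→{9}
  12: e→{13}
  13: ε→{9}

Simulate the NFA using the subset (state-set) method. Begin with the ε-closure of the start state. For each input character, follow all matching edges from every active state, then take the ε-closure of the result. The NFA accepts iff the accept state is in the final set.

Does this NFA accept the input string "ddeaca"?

initial (ε-close {0}): {0,2,4,6,8,10,12}
'd' @ 1: {1,3,5}  ✓accept
'd' @ 2: {}  — dead — no transitions
rest 'eaca' ignored (set empty)
end set {} — state 1 not in

Answer: REJECT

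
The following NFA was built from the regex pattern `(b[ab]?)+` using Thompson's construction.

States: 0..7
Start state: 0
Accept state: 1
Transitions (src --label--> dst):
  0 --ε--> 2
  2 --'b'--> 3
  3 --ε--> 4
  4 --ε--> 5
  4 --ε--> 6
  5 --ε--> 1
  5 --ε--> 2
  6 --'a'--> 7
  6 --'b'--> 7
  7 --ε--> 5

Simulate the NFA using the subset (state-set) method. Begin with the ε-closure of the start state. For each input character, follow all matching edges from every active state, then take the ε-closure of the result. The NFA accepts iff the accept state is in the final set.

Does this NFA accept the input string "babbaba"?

Answer: ACCEPT

Steps:
S₀ = ε-closure({0}) = {0,2}
'b' @ 1: {1,2,3,4,5,6}  ✓accept
'a' @ 2: {1,2,5,7}  ✓accept
'b' @ 3: {1,2,3,4,5,6}  ✓accept
'b' @ 4: {1,2,3,4,5,6,7}  ✓accept
'a' @ 5: {1,2,5,7}  ✓accept
'b' @ 6: {1,2,3,4,5,6}  ✓accept
'a' @ 7: {1,2,5,7}  ✓accept
end set {1,2,5,7} — state 1 in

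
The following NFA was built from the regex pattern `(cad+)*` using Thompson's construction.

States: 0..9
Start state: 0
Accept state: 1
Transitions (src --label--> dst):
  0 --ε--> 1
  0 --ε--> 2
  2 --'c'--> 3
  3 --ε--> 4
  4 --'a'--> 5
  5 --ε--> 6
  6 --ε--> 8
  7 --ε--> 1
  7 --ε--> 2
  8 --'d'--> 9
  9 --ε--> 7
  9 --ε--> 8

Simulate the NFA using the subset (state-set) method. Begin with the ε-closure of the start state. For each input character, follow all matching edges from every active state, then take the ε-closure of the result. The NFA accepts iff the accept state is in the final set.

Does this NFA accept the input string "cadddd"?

Answer: ACCEPT

Trace:
start: ε-closure({0}) = {0,1,2}
'c' @ 1: {3,4}
'a' @ 2: {5,6,8}
'd' @ 3: {1,2,7,8,9}  [accepting]
'd' @ 4: {1,2,7,8,9}  [accepting]
'd' @ 5: {1,2,7,8,9}  [accepting]
'd' @ 6: {1,2,7,8,9}  [accepting]
end set {1,2,7,8,9} — state 1 in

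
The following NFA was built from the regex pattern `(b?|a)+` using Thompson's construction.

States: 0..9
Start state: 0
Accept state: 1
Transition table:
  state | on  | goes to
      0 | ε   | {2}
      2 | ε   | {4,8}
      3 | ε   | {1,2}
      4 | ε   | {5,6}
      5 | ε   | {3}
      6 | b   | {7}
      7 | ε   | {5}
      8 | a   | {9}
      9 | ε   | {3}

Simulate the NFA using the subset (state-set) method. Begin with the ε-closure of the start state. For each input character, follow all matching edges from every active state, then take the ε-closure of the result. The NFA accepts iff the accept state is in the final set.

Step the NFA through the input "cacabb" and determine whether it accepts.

start: ε-closure({0}) = {0,1,2,3,4,5,6,8}
'c' @ 1: {}  — state set empty
rest 'acabb' ignored (set empty)
final: {}; accept 1 not in set

Answer: REJECT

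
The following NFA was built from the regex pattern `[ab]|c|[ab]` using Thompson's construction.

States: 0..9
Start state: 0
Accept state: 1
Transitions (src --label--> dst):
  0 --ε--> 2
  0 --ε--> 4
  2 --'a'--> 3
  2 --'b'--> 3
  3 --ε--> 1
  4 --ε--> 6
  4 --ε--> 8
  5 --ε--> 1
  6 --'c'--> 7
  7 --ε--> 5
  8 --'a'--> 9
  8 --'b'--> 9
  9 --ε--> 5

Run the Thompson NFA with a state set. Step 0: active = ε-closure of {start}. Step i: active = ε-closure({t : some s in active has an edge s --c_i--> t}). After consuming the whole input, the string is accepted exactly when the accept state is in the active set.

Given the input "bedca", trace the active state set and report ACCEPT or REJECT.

Answer: REJECT

Trace:
initial (ε-close {0}): {0,2,4,6,8}
'b' @ 1: {1,3,5,9}  ✓accept
'e' @ 2: {}  — state set empty
rest 'dca' ignored (set empty)
end set {} — state 1 not in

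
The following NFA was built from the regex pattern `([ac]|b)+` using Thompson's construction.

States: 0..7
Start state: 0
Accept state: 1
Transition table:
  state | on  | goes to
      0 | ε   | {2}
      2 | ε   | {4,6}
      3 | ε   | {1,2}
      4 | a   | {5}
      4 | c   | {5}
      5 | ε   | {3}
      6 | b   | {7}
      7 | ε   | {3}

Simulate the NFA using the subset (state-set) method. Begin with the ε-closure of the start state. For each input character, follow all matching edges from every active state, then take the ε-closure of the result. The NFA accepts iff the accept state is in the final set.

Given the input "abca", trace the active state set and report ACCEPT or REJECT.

initial (ε-close {0}): {0,2,4,6}
'a' @ 1: {1,2,3,4,5,6}  [accepting]
'b' @ 2: {1,2,3,4,6,7}  [accepting]
'c' @ 3: {1,2,3,4,5,6}  [accepting]
'a' @ 4: {1,2,3,4,5,6}  [accepting]
end set {1,2,3,4,5,6} — state 1 in

Answer: ACCEPT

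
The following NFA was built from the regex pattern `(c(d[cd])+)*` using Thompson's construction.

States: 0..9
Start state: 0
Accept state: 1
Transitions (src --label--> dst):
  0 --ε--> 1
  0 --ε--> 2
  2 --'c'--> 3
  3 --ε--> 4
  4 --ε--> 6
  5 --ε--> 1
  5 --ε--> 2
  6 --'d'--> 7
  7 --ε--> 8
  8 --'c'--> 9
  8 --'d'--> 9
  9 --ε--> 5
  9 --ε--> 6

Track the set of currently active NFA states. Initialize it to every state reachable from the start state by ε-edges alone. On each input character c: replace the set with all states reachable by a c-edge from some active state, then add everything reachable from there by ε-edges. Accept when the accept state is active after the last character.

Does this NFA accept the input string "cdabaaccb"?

S₀ = ε-closure({0}) = {0,1,2}
'c' @ 1: {3,4,6}
'd' @ 2: {7,8}
'a' @ 3: {}  — dead — no transitions
rest 'baaccb' ignored (set empty)
after full input: {}  (accept=1 not in)

Answer: REJECT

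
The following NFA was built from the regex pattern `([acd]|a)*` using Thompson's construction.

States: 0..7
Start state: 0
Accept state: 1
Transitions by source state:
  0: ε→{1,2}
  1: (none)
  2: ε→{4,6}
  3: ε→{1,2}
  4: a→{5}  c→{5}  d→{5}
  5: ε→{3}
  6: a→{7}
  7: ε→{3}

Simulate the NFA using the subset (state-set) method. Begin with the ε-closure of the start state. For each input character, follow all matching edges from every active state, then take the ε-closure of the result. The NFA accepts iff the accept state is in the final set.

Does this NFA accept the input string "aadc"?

Answer: ACCEPT

Trace:
S₀ = ε-closure({0}) = {0,1,2,4,6}
'a' @ 1: {1,2,3,4,5,6,7}  [accepting]
'a' @ 2: {1,2,3,4,5,6,7}  [accepting]
'd' @ 3: {1,2,3,4,5,6}  [accepting]
'c' @ 4: {1,2,3,4,5,6}  [accepting]
end set {1,2,3,4,5,6} — state 1 in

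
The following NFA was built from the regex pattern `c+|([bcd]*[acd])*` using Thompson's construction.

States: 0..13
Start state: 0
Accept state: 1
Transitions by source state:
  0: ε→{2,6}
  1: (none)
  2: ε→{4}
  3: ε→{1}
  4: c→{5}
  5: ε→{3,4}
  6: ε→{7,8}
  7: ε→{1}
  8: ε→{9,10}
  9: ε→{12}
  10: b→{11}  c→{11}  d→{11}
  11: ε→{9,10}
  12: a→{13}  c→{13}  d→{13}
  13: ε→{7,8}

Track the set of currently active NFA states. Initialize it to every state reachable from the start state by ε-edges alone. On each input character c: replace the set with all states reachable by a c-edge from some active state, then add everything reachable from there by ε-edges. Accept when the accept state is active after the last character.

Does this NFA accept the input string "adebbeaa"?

Answer: REJECT

Steps:
S₀ = ε-closure({0}) = {0,1,2,4,6,7,8,9,10,12}
'a' @ 1: {1,7,8,9,10,12,13}  [accepting]
'd' @ 2: {1,7,8,9,10,11,12,13}  [accepting]
'e' @ 3: {}  — dead — no transitions
rest 'bbeaa' ignored (set empty)
final: {}; accept 1 not in set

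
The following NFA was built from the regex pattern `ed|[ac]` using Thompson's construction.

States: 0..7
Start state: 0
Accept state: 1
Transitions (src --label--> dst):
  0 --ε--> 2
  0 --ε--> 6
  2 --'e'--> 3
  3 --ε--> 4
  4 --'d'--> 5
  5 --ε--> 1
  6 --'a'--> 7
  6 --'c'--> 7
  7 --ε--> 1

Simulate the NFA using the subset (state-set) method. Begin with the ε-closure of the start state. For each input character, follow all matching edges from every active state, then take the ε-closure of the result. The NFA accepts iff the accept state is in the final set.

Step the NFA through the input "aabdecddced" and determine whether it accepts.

initial (ε-close {0}): {0,2,6}
'a' @ 1: {1,7}  ✓accept
'a' @ 2: {}  — no active states
rest 'bdecddced' ignored (set empty)
final: {}; accept 1 not in set

Answer: REJECT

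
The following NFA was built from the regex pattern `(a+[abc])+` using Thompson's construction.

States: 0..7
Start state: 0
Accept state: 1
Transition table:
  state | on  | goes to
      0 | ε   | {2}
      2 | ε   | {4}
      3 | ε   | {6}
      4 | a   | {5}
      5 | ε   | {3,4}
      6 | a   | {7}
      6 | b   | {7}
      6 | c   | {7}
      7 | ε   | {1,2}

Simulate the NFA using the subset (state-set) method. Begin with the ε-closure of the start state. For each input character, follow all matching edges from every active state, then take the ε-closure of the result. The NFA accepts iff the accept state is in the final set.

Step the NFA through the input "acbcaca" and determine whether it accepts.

start: ε-closure({0}) = {0,2,4}
'a' @ 1: {3,4,5,6}
'c' @ 2: {1,2,4,7}  [accepting]
'b' @ 3: {}  — no active states
rest 'caca' ignored (set empty)
final: {}; accept 1 not in set

Answer: REJECT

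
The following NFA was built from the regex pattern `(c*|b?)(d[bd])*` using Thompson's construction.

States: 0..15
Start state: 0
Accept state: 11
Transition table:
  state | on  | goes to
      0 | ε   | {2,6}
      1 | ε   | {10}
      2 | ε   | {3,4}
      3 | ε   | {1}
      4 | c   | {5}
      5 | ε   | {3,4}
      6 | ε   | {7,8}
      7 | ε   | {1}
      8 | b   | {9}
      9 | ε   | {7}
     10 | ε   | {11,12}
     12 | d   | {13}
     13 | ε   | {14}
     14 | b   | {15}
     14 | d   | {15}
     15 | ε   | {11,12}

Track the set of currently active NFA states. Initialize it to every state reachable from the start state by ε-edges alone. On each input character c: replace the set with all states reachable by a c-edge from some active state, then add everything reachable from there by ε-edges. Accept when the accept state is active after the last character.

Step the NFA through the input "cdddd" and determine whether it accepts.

start: ε-closure({0}) = {0,1,2,3,4,6,7,8,10,11,12}
'c' @ 1: {1,3,4,5,10,11,12}  [accepting]
'd' @ 2: {13,14}
'd' @ 3: {11,12,15}  [accepting]
'd' @ 4: {13,14}
'd' @ 5: {11,12,15}  [accepting]
final: {11,12,15}; accept 11 in set

Answer: ACCEPT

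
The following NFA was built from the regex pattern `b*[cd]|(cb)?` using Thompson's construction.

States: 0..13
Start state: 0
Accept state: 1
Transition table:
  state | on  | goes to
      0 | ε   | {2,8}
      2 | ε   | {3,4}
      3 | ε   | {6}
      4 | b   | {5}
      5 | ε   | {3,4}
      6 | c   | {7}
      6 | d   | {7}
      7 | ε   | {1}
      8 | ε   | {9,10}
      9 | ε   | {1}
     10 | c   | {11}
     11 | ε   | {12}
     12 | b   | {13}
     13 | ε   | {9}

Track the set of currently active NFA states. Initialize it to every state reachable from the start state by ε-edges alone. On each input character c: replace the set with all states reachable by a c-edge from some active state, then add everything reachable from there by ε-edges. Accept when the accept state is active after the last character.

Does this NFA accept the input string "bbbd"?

S₀ = ε-closure({0}) = {0,1,2,3,4,6,8,9,10}
'b' @ 1: {3,4,5,6}
'b' @ 2: {3,4,5,6}
'b' @ 3: {3,4,5,6}
'd' @ 4: {1,7}  (accept∈set)
end set {1,7} — state 1 in

Answer: ACCEPT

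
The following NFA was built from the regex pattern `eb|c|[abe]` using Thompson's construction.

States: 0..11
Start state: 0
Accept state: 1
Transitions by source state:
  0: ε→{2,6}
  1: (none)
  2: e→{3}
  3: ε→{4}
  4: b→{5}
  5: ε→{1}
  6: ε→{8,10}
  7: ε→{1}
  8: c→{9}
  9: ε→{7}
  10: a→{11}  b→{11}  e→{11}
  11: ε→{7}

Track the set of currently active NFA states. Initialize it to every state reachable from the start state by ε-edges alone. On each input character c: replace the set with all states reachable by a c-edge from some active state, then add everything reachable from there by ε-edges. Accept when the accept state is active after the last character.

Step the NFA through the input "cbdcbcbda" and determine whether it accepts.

Answer: REJECT

Trace:
S₀ = ε-closure({0}) = {0,2,6,8,10}
'c' @ 1: {1,7,9}  [accepting]
'b' @ 2: {}  — state set empty
rest 'dcbcbda' ignored (set empty)
final: {}; accept 1 not in set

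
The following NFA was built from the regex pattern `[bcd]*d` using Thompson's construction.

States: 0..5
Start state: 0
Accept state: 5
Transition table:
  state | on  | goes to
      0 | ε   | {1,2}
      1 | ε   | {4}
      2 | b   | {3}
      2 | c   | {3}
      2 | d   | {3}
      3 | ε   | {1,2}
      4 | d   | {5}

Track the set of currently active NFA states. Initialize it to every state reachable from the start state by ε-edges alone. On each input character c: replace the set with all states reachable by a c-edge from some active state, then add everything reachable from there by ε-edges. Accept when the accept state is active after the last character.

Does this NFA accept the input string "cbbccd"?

Answer: ACCEPT

Trace:
S₀ = ε-closure({0}) = {0,1,2,4}
'c' @ 1: {1,2,3,4}
'b' @ 2: {1,2,3,4}
'b' @ 3: {1,2,3,4}
'c' @ 4: {1,2,3,4}
'c' @ 5: {1,2,3,4}
'd' @ 6: {1,2,3,4,5}  ✓accept
final: {1,2,3,4,5}; accept 5 in set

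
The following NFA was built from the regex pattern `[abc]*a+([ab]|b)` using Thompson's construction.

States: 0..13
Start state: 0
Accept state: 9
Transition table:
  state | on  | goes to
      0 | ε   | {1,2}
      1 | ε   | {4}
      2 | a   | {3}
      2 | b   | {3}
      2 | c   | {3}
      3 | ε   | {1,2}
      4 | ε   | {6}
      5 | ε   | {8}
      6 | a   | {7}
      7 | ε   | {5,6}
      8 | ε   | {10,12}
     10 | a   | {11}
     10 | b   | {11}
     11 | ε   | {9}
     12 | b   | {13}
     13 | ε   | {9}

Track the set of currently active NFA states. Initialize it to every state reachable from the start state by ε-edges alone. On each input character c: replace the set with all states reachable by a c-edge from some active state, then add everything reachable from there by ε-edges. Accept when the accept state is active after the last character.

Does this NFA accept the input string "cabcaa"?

initial (ε-close {0}): {0,1,2,4,6}
'c' @ 1: {1,2,3,4,6}
'a' @ 2: {1,2,3,4,5,6,7,8,10,12}
'b' @ 3: {1,2,3,4,6,9,11,13}  ✓accept
'c' @ 4: {1,2,3,4,6}
'a' @ 5: {1,2,3,4,5,6,7,8,10,12}
'a' @ 6: {1,2,3,4,5,6,7,8,9,10,11,12}  ✓accept
final: {1,2,3,4,5,6,7,8,9,10,11,12}; accept 9 in set

Answer: ACCEPT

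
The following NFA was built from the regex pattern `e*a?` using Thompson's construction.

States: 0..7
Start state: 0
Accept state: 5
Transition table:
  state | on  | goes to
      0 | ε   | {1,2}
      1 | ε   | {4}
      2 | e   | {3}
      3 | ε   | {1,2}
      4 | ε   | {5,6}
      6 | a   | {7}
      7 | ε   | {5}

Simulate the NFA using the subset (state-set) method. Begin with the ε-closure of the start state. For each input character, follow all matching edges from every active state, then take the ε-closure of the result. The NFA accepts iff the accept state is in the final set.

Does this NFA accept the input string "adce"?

Answer: REJECT

Trace:
initial (ε-close {0}): {0,1,2,4,5,6}
'a' @ 1: {5,7}  (accept∈set)
'd' @ 2: {}  — no active states
rest 'ce' ignored (set empty)
end set {} — state 5 not in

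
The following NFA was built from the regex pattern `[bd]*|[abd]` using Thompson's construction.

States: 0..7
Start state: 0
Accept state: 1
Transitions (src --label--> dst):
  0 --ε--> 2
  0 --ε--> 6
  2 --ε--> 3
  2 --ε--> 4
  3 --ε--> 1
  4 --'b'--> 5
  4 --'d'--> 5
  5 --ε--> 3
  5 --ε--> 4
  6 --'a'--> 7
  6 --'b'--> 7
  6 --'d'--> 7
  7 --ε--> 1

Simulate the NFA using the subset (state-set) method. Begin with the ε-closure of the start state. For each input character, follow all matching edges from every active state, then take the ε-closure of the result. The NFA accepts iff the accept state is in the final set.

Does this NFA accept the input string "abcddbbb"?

Answer: REJECT

Trace:
S₀ = ε-closure({0}) = {0,1,2,3,4,6}
'a' @ 1: {1,7}  ✓accept
'b' @ 2: {}  — no active states
rest 'cddbbb' ignored (set empty)
final: {}; accept 1 not in set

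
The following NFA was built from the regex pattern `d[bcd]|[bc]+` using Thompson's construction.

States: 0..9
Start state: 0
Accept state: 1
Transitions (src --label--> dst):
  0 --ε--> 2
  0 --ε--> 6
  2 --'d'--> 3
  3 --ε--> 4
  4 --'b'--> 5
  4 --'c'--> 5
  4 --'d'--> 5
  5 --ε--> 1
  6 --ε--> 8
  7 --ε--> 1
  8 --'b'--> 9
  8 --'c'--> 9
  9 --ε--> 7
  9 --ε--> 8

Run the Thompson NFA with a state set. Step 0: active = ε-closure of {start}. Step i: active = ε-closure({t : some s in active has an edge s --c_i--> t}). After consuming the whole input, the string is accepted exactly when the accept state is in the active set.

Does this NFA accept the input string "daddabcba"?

Answer: REJECT

Steps:
S₀ = ε-closure({0}) = {0,2,6,8}
'd' @ 1: {3,4}
'a' @ 2: {}  — state set empty
rest 'ddabcba' ignored (set empty)
final: {}; accept 1 not in set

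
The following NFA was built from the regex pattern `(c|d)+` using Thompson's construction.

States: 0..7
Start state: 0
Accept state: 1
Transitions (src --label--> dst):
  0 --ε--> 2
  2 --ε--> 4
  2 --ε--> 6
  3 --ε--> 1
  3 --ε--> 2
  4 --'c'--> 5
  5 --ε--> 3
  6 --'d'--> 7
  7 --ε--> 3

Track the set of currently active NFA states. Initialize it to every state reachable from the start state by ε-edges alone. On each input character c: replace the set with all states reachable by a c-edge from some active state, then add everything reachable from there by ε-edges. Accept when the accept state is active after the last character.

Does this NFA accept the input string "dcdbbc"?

Answer: REJECT

Derivation:
S₀ = ε-closure({0}) = {0,2,4,6}
'd' @ 1: {1,2,3,4,6,7}  ✓accept
'c' @ 2: {1,2,3,4,5,6}  ✓accept
'd' @ 3: {1,2,3,4,6,7}  ✓accept
'b' @ 4: {}  — no active states
rest 'bc' ignored (set empty)
final: {}; accept 1 not in set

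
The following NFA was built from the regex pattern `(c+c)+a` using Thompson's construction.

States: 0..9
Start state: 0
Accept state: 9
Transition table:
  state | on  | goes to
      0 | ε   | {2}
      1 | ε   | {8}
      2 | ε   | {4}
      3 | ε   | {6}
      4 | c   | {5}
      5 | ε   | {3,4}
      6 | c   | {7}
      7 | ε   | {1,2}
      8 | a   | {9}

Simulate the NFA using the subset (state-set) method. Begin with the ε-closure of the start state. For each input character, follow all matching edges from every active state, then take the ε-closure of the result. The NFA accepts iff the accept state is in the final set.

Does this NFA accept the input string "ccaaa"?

Answer: REJECT

Derivation:
initial (ε-close {0}): {0,2,4}
'c' @ 1: {3,4,5,6}
'c' @ 2: {1,2,3,4,5,6,7,8}
'a' @ 3: {9}  (accept∈set)
'a' @ 4: {}  — state set empty
rest 'a' ignored (set empty)
final: {}; accept 9 not in set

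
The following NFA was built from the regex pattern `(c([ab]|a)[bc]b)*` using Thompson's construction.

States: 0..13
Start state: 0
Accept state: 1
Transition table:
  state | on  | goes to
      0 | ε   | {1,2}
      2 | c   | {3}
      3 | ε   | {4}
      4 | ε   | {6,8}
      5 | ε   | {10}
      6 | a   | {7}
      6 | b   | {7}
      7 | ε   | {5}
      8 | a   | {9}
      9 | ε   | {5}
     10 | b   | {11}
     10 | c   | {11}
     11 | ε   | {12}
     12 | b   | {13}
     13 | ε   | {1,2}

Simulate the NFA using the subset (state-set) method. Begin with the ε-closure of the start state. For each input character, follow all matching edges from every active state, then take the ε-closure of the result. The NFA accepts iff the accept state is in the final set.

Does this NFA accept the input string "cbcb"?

Answer: ACCEPT

Steps:
start: ε-closure({0}) = {0,1,2}
'c' @ 1: {3,4,6,8}
'b' @ 2: {5,7,10}
'c' @ 3: {11,12}
'b' @ 4: {1,2,13}  (accept∈set)
final: {1,2,13}; accept 1 in set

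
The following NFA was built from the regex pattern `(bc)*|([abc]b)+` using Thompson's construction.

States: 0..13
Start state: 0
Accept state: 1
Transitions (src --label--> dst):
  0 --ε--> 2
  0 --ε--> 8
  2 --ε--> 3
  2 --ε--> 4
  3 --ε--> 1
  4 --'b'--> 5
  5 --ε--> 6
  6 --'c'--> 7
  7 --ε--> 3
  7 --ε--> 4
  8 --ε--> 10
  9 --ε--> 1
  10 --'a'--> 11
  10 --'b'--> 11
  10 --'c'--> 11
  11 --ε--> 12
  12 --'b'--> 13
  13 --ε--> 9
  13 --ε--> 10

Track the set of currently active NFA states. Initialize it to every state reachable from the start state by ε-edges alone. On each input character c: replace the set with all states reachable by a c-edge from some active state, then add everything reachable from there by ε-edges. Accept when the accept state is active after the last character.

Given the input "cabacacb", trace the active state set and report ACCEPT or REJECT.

S₀ = ε-closure({0}) = {0,1,2,3,4,8,10}
'c' @ 1: {11,12}
'a' @ 2: {}  — no active states
rest 'bacacb' ignored (set empty)
final: {}; accept 1 not in set

Answer: REJECT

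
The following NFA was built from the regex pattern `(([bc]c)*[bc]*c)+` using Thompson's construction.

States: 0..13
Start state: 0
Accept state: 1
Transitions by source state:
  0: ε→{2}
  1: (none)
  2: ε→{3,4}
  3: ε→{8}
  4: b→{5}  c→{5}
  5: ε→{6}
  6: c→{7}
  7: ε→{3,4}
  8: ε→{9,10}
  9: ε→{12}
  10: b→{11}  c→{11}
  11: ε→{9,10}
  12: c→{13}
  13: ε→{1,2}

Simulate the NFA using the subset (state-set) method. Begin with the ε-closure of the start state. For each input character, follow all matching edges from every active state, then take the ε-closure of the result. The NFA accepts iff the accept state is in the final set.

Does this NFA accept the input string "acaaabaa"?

Answer: REJECT

Trace:
S₀ = ε-closure({0}) = {0,2,3,4,8,9,10,12}
'a' @ 1: {}  — state set empty
rest 'caaabaa' ignored (set empty)
after full input: {}  (accept=1 not in)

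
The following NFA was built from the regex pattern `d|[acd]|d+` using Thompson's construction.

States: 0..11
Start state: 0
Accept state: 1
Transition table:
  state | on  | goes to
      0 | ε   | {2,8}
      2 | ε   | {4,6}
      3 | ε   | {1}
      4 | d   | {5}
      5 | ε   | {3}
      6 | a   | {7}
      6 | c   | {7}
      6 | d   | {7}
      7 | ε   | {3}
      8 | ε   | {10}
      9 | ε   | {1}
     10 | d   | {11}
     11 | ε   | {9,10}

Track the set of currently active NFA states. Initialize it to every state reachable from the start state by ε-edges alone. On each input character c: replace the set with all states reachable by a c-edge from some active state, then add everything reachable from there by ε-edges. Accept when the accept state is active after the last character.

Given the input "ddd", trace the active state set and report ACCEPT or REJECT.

start: ε-closure({0}) = {0,2,4,6,8,10}
'd' @ 1: {1,3,5,7,9,10,11}  [accepting]
'd' @ 2: {1,9,10,11}  [accepting]
'd' @ 3: {1,9,10,11}  [accepting]
end set {1,9,10,11} — state 1 in

Answer: ACCEPT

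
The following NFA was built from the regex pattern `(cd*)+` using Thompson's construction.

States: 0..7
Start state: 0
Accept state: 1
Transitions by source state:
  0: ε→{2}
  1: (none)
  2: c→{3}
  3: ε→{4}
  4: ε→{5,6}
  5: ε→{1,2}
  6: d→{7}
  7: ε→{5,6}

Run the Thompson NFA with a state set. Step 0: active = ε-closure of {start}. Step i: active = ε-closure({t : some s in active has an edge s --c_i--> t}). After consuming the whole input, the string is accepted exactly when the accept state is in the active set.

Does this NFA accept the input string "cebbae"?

Answer: REJECT

Trace:
start: ε-closure({0}) = {0,2}
'c' @ 1: {1,2,3,4,5,6}  (accept∈set)
'e' @ 2: {}  — dead — no transitions
rest 'bbae' ignored (set empty)
after full input: {}  (accept=1 not in)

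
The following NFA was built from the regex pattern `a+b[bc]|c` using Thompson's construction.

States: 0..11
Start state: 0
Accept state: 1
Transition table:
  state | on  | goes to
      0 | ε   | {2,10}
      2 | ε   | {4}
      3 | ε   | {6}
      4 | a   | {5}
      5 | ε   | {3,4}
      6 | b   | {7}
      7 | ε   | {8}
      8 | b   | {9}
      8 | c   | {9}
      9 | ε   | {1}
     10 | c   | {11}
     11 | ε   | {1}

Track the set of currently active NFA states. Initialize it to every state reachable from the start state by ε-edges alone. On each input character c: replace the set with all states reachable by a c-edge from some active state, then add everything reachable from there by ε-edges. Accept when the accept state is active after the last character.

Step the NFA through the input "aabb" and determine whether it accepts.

Answer: ACCEPT

Steps:
S₀ = ε-closure({0}) = {0,2,4,10}
'a' @ 1: {3,4,5,6}
'a' @ 2: {3,4,5,6}
'b' @ 3: {7,8}
'b' @ 4: {1,9}  ✓accept
end set {1,9} — state 1 in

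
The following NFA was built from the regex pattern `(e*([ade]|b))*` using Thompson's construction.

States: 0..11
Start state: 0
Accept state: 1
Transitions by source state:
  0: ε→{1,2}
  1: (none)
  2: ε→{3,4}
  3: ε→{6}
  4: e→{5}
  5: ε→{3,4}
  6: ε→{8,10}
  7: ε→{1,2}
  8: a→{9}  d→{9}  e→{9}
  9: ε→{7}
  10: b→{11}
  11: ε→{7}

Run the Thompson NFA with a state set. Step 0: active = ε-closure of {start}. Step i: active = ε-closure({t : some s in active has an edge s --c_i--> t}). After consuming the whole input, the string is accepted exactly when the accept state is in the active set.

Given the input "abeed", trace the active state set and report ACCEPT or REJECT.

Answer: ACCEPT

Steps:
S₀ = ε-closure({0}) = {0,1,2,3,4,6,8,10}
'a' @ 1: {1,2,3,4,6,7,8,9,10}  (accept∈set)
'b' @ 2: {1,2,3,4,6,7,8,10,11}  (accept∈set)
'e' @ 3: {1,2,3,4,5,6,7,8,9,10}  (accept∈set)
'e' @ 4: {1,2,3,4,5,6,7,8,9,10}  (accept∈set)
'd' @ 5: {1,2,3,4,6,7,8,9,10}  (accept∈set)
after full input: {1,2,3,4,6,7,8,9,10}  (accept=1 in)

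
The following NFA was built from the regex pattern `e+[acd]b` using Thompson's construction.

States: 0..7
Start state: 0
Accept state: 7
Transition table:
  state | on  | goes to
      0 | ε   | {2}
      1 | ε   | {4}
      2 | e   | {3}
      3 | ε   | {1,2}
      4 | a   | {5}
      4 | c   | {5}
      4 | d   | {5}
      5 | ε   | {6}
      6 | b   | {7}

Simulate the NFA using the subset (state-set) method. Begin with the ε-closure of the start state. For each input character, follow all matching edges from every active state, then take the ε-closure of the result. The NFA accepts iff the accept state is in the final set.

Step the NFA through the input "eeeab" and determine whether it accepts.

Answer: ACCEPT

Derivation:
initial (ε-close {0}): {0,2}
'e' @ 1: {1,2,3,4}
'e' @ 2: {1,2,3,4}
'e' @ 3: {1,2,3,4}
'a' @ 4: {5,6}
'b' @ 5: {7}  ✓accept
after full input: {7}  (accept=7 in)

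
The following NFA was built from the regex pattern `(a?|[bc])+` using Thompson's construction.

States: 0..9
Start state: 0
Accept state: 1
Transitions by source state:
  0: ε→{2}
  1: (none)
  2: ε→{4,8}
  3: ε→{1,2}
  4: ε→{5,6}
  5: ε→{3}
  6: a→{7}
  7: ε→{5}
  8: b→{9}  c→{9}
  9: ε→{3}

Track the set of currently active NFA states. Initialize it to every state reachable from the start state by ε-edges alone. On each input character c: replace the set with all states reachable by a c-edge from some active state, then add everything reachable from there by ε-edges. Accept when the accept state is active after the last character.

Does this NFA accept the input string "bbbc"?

start: ε-closure({0}) = {0,1,2,3,4,5,6,8}
'b' @ 1: {1,2,3,4,5,6,8,9}  ✓accept
'b' @ 2: {1,2,3,4,5,6,8,9}  ✓accept
'b' @ 3: {1,2,3,4,5,6,8,9}  ✓accept
'c' @ 4: {1,2,3,4,5,6,8,9}  ✓accept
after full input: {1,2,3,4,5,6,8,9}  (accept=1 in)

Answer: ACCEPT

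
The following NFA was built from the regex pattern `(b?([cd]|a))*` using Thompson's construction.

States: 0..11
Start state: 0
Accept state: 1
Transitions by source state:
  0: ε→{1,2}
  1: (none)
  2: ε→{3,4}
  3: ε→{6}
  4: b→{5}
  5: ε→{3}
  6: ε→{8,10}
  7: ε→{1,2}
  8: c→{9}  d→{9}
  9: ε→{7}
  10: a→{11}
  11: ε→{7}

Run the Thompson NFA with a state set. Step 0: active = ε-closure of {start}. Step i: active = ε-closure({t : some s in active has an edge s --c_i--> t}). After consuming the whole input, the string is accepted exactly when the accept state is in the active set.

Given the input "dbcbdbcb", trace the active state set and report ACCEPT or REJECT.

initial (ε-close {0}): {0,1,2,3,4,6,8,10}
'd' @ 1: {1,2,3,4,6,7,8,9,10}  [accepting]
'b' @ 2: {3,5,6,8,10}
'c' @ 3: {1,2,3,4,6,7,8,9,10}  [accepting]
'b' @ 4: {3,5,6,8,10}
'd' @ 5: {1,2,3,4,6,7,8,9,10}  [accepting]
'b' @ 6: {3,5,6,8,10}
'c' @ 7: {1,2,3,4,6,7,8,9,10}  [accepting]
'b' @ 8: {3,5,6,8,10}
after full input: {3,5,6,8,10}  (accept=1 not in)

Answer: REJECT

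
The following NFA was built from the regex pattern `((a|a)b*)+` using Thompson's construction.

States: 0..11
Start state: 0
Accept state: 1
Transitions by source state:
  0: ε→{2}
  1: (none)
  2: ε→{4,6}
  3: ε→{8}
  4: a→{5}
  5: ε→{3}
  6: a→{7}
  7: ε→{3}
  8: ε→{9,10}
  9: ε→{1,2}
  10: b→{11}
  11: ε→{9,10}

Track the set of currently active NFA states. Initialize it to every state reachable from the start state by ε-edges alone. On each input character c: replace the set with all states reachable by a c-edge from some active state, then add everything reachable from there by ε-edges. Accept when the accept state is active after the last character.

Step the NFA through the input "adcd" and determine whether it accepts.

S₀ = ε-closure({0}) = {0,2,4,6}
'a' @ 1: {1,2,3,4,5,6,7,8,9,10}  (accept∈set)
'd' @ 2: {}  — no active states
rest 'cd' ignored (set empty)
end set {} — state 1 not in

Answer: REJECT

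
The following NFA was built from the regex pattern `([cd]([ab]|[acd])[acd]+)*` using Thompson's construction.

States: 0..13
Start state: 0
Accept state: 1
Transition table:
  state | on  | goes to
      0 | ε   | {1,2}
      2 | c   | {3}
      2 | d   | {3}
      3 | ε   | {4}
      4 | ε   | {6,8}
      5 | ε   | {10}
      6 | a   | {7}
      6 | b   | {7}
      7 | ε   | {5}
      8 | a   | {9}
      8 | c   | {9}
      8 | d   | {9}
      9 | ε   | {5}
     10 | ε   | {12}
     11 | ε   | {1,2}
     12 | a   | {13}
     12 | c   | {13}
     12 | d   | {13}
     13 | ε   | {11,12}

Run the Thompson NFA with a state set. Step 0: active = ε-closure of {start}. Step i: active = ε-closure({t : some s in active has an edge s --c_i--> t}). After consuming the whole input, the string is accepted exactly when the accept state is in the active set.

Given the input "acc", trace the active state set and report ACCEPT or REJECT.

Answer: REJECT

Steps:
initial (ε-close {0}): {0,1,2}
'a' @ 1: {}  — no active states
rest 'cc' ignored (set empty)
end set {} — state 1 not in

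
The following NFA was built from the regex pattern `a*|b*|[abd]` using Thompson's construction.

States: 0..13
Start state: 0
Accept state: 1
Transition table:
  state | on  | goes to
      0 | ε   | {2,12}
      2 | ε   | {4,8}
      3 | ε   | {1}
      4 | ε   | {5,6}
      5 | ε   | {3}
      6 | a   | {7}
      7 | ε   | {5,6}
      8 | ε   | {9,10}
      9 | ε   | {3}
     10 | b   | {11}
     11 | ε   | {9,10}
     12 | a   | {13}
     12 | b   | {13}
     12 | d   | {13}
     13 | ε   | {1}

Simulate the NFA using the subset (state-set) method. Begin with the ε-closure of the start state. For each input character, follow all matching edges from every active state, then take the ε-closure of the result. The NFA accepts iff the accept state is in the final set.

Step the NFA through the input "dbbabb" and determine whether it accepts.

start: ε-closure({0}) = {0,1,2,3,4,5,6,8,9,10,12}
'd' @ 1: {1,13}  (accept∈set)
'b' @ 2: {}  — dead — no transitions
rest 'babb' ignored (set empty)
final: {}; accept 1 not in set

Answer: REJECT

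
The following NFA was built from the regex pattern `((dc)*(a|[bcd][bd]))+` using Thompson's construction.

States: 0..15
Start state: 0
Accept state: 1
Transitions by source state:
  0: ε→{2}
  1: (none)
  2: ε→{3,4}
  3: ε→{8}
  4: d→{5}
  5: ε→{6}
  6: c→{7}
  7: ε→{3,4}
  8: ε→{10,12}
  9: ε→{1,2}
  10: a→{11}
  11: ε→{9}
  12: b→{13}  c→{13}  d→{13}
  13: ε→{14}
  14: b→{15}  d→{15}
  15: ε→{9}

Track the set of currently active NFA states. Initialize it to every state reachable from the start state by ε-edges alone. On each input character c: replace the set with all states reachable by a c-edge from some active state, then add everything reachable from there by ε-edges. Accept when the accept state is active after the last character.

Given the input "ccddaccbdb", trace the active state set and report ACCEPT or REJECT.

initial (ε-close {0}): {0,2,3,4,8,10,12}
'c' @ 1: {13,14}
'c' @ 2: {}  — dead — no transitions
rest 'ddaccbdb' ignored (set empty)
final: {}; accept 1 not in set

Answer: REJECT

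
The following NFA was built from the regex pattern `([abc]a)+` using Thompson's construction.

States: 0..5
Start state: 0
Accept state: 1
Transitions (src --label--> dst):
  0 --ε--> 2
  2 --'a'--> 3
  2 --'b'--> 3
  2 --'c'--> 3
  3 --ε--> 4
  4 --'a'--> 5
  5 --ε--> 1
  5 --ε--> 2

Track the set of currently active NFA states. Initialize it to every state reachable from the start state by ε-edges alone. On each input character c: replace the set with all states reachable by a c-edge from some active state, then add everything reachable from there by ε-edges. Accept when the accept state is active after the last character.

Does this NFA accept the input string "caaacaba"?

Answer: ACCEPT

Steps:
start: ε-closure({0}) = {0,2}
'c' @ 1: {3,4}
'a' @ 2: {1,2,5}  (accept∈set)
'a' @ 3: {3,4}
'a' @ 4: {1,2,5}  (accept∈set)
'c' @ 5: {3,4}
'a' @ 6: {1,2,5}  (accept∈set)
'b' @ 7: {3,4}
'a' @ 8: {1,2,5}  (accept∈set)
end set {1,2,5} — state 1 in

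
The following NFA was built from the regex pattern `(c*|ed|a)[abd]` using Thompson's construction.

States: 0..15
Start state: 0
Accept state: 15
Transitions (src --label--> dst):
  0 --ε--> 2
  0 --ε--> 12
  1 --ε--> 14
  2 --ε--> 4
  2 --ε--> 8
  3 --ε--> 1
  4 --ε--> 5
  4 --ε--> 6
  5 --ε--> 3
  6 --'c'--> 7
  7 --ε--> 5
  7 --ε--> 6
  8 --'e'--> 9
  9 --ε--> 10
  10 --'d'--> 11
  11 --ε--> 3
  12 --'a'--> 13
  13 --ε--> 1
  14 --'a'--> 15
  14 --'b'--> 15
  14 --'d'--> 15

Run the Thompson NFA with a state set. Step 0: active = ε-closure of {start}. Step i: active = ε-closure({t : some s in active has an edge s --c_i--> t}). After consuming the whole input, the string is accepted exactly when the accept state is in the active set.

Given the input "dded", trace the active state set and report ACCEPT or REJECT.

Answer: REJECT

Derivation:
initial (ε-close {0}): {0,1,2,3,4,5,6,8,12,14}
'd' @ 1: {15}  [accepting]
'd' @ 2: {}  — state set empty
rest 'ed' ignored (set empty)
after full input: {}  (accept=15 not in)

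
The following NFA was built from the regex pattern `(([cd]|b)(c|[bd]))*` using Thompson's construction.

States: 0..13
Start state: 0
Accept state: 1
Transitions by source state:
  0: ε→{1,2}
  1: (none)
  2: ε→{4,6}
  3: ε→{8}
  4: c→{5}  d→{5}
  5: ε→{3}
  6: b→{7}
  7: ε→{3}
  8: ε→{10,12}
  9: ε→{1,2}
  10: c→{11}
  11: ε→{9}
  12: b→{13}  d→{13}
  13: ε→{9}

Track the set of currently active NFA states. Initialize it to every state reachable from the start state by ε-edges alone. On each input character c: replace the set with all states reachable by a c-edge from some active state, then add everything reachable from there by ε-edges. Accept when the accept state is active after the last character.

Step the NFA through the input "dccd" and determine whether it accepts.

Answer: ACCEPT

Steps:
initial (ε-close {0}): {0,1,2,4,6}
'd' @ 1: {3,5,8,10,12}
'c' @ 2: {1,2,4,6,9,11}  (accept∈set)
'c' @ 3: {3,5,8,10,12}
'd' @ 4: {1,2,4,6,9,13}  (accept∈set)
after full input: {1,2,4,6,9,13}  (accept=1 in)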